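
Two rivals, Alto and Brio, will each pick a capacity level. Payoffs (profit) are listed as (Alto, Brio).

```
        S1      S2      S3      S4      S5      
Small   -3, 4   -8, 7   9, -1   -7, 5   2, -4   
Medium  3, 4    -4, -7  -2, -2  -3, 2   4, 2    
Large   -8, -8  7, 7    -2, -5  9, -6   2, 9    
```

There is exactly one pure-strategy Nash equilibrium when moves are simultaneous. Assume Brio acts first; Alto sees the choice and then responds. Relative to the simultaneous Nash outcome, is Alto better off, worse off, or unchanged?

better off

Alto best-responds to each possible Brio move:
- S1: BR = Medium, leader payoff 4.
- S2: BR = Large, leader payoff 7.
- S3: BR = Small, leader payoff -1.
- S4: BR = Large, leader payoff -6.
- S5: BR = Medium, leader payoff 2.
Maximizing over 4, 7, -1, -6, 2, Brio chooses S2. Subgame-perfect outcome: (Large, S2) with payoffs (7, 7).
Under simultaneous play:
Alto's best replies: S1→Medium; S2→Large; S3→Small; S4→Large; S5→Medium.
Brio's best replies: Small→S2; Medium→S1; Large→S5.
The unique mutual best reply is (Medium, S1), giving (3, 4).
Alto earns 7 sequentially versus 3 at the Nash outcome: better off.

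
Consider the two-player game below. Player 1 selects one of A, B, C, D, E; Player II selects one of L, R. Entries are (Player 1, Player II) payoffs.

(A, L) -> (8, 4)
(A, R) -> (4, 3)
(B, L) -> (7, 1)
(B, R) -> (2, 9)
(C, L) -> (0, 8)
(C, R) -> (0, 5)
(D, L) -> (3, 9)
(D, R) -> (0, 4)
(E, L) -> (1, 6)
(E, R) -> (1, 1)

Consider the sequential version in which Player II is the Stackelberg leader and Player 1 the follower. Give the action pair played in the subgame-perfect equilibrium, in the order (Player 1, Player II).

Solve by backward induction (Player II leads).
- L: BR = A, leader payoff 4.
- R: BR = A, leader payoff 3.
Player II's induced payoffs are 4, 3, so Player II commits to L. Subgame-perfect outcome: (A, L) with payoffs (8, 4).

(A, L)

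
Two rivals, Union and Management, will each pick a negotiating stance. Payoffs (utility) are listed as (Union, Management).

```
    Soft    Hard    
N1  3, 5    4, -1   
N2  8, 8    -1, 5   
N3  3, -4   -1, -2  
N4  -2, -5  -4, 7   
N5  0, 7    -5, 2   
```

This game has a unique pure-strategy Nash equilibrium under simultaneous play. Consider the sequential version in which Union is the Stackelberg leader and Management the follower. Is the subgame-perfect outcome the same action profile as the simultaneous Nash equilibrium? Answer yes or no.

Work backward from Management's decision.
- N1: BR = Soft, leader payoff 3.
- N2: BR = Soft, leader payoff 8.
- N3: BR = Hard, leader payoff -1.
- N4: BR = Hard, leader payoff -4.
- N5: BR = Soft, leader payoff 0.
Among 3, 8, -1, -4, 0, the best is 8 at N2. Subgame-perfect outcome: (N2, Soft) with payoffs (8, 8).
Under simultaneous play:
Union's best replies: Soft→N2; Hard→N1.
Management's best replies: N1→Soft; N2→Soft; N3→Hard; N4→Hard; N5→Soft.
The unique mutual best reply is (N2, Soft), giving (8, 8).
Sequential outcome (N2, Soft) coincides with the Nash profile (N2, Soft).

yes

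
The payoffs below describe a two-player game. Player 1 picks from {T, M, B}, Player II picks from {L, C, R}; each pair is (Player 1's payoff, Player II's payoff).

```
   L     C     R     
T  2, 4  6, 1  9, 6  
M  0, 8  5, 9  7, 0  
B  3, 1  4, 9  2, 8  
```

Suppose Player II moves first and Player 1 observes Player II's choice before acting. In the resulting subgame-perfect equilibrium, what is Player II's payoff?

Solve by backward induction (Player II leads).
- L: Player 1 compares 2, 0, 3 and picks B; Player II would get 1.
- C: Player 1 compares 6, 5, 4 and picks T; Player II would get 1.
- R: Player 1 compares 9, 7, 2 and picks T; Player II would get 6.
Player II's induced payoffs are 1, 1, 6, so Player II commits to R. Subgame-perfect outcome: (T, R) with payoffs (9, 6).

6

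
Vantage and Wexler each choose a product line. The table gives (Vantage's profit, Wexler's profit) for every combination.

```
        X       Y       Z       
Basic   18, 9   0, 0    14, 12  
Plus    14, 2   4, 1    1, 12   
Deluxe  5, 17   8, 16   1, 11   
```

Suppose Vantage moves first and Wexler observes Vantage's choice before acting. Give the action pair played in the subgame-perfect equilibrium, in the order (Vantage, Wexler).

Backward induction with Vantage moving first.
- Basic: Wexler compares 9, 0, 12 and picks Z; Vantage would get 14.
- Plus: Wexler compares 2, 1, 12 and picks Z; Vantage would get 1.
- Deluxe: Wexler compares 17, 16, 11 and picks X; Vantage would get 5.
Maximizing over 14, 1, 5, Vantage chooses Basic. Subgame-perfect outcome: (Basic, Z) with payoffs (14, 12).

(Basic, Z)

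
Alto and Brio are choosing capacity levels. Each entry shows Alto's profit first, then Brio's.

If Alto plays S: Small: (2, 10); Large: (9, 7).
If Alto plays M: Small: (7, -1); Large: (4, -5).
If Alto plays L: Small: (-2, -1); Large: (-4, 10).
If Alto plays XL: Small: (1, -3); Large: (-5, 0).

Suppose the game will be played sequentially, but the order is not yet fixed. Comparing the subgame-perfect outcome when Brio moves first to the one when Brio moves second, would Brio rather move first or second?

If Alto leads: Brio's best replies are S→Small, M→Small, L→Large, XL→Large; Alto's induced payoffs 2, 7, -4, -5; outcome (M, Small), payoffs (7, -1).
If Brio leads: Alto's best replies are Small→M, Large→S; Brio's induced payoffs -1, 7; outcome (S, Large), payoffs (9, 7).
Brio gets 7 moving first and -1 moving second, so Brio prefers to move first.

first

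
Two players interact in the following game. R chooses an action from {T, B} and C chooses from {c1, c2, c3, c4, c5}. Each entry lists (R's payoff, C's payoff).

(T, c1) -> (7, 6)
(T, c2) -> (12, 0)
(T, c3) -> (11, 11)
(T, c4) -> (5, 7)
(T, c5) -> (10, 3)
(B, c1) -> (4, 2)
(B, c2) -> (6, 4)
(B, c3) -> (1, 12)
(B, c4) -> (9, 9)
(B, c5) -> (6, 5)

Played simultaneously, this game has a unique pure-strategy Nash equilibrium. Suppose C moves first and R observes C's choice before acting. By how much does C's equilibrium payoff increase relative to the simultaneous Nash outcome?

Work backward from R's decision.
- c1 → R plays T (best of 7, 4); C gets 6.
- c2 → R plays T (best of 12, 6); C gets 0.
- c3 → R plays T (best of 11, 1); C gets 11.
- c4 → R plays B (best of 5, 9); C gets 9.
- c5 → R plays T (best of 10, 6); C gets 3.
C's induced payoffs are 6, 0, 11, 9, 3, so C commits to c3. Subgame-perfect outcome: (T, c3) with payoffs (11, 11).
Under simultaneous play:
R's best replies: c1→T; c2→T; c3→T; c4→B; c5→T.
C's best replies: T→c3; B→c3.
Only (T, c3) has each player best-responding; Nash payoffs (11, 11).
C's commitment gain: 11 − 11 = 0.

0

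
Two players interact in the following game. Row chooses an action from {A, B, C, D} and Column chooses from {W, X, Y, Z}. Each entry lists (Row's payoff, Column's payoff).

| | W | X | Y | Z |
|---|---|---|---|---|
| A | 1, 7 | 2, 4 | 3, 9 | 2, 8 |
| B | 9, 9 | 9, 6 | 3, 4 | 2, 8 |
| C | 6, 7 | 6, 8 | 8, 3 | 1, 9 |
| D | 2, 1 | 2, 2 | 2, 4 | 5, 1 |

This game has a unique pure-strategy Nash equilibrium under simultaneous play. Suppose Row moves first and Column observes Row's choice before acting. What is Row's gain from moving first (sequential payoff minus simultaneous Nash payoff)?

Backward induction with Row moving first.
- A: BR = Y, leader payoff 3.
- B: BR = W, leader payoff 9.
- C: BR = Z, leader payoff 1.
- D: BR = Y, leader payoff 2.
Row's induced payoffs are 3, 9, 1, 2, so Row commits to B. Subgame-perfect outcome: (B, W) with payoffs (9, 9).
Now find the simultaneous Nash equilibrium.
Row's best replies: W→B; X→B; Y→C; Z→D.
Column's best replies: A→Y; B→W; C→Z; D→Y.
Only (B, W) has each player best-responding; Nash payoffs (9, 9).
Row's commitment gain: 9 − 9 = 0.

0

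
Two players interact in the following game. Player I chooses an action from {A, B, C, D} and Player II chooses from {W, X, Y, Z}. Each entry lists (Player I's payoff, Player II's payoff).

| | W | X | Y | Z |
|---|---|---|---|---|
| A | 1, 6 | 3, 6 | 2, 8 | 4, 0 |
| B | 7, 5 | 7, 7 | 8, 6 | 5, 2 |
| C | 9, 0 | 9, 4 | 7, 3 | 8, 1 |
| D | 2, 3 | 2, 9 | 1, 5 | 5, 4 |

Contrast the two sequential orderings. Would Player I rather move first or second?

first

If Player I leads: Player II's best replies are A→Y, B→X, C→X, D→X; Player I's induced payoffs 2, 7, 9, 2; outcome (C, X), payoffs (9, 4).
If Player II leads: Player I's best replies are W→C, X→C, Y→B, Z→C; Player II's induced payoffs 0, 4, 6, 1; outcome (B, Y), payoffs (8, 6).
Player I gets 9 moving first and 8 moving second, so Player I prefers to move first.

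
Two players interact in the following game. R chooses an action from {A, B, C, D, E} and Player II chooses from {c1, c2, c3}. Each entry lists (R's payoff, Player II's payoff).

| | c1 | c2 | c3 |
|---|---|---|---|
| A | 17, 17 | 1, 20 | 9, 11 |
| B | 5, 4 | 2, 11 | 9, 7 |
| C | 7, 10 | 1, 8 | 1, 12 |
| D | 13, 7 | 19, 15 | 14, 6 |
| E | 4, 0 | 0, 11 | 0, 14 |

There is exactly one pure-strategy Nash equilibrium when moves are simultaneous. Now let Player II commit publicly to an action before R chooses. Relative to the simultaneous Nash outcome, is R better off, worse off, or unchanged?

Backward induction with Player II moving first.
- c1: R compares 17, 5, 7, 13, 4 and picks A; Player II would get 17.
- c2: R compares 1, 2, 1, 19, 0 and picks D; Player II would get 15.
- c3: R compares 9, 9, 1, 14, 0 and picks D; Player II would get 6.
Among 17, 15, 6, the best is 17 at c1. Subgame-perfect outcome: (A, c1) with payoffs (17, 17).
Now find the simultaneous Nash equilibrium.
R's best replies: c1→A; c2→D; c3→D.
Player II's best replies: A→c2; B→c2; C→c3; D→c2; E→c3.
Only (D, c2) has each player best-responding; Nash payoffs (19, 15).
R earns 17 sequentially versus 19 at the Nash outcome: worse off.

worse off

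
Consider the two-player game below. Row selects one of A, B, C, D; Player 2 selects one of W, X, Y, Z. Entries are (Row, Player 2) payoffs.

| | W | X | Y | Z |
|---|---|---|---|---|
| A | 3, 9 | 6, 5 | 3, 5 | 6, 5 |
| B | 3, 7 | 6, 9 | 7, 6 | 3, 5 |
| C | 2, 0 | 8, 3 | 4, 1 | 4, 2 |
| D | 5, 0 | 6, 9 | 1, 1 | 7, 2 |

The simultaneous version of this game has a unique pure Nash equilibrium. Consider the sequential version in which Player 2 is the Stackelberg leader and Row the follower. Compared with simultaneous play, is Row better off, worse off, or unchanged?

Row best-responds to each possible Player 2 move:
- W: Row compares 3, 3, 2, 5 and picks D; Player 2 would get 0.
- X: Row compares 6, 6, 8, 6 and picks C; Player 2 would get 3.
- Y: Row compares 3, 7, 4, 1 and picks B; Player 2 would get 6.
- Z: Row compares 6, 3, 4, 7 and picks D; Player 2 would get 2.
Player 2's induced payoffs are 0, 3, 6, 2, so Player 2 commits to Y. Subgame-perfect outcome: (B, Y) with payoffs (7, 6).
Now find the simultaneous Nash equilibrium.
Row's best replies: W→D; X→C; Y→B; Z→D.
Player 2's best replies: A→W; B→X; C→X; D→X.
The unique mutual best reply is (C, X), giving (8, 3).
Row earns 7 sequentially versus 8 at the Nash outcome: worse off.

worse off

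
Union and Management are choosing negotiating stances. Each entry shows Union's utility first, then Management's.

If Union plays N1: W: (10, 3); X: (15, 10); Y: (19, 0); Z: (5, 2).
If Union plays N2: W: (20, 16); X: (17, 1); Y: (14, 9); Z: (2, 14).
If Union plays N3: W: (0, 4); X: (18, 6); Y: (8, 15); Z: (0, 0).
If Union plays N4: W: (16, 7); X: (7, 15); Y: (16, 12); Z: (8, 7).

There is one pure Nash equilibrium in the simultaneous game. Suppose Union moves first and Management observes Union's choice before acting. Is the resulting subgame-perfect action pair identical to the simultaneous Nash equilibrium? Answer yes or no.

yes

Work backward from Management's decision.
- N1: Management compares 3, 10, 0, 2 and picks X; Union would get 15.
- N2: Management compares 16, 1, 9, 14 and picks W; Union would get 20.
- N3: Management compares 4, 6, 15, 0 and picks Y; Union would get 8.
- N4: Management compares 7, 15, 12, 7 and picks X; Union would get 7.
Union's induced payoffs are 15, 20, 8, 7, so Union commits to N2. Subgame-perfect outcome: (N2, W) with payoffs (20, 16).
Now find the simultaneous Nash equilibrium.
Union's best replies: W→N2; X→N3; Y→N1; Z→N4.
Management's best replies: N1→X; N2→W; N3→Y; N4→X.
Only (N2, W) has each player best-responding; Nash payoffs (20, 16).
Sequential outcome (N2, W) coincides with the Nash profile (N2, W).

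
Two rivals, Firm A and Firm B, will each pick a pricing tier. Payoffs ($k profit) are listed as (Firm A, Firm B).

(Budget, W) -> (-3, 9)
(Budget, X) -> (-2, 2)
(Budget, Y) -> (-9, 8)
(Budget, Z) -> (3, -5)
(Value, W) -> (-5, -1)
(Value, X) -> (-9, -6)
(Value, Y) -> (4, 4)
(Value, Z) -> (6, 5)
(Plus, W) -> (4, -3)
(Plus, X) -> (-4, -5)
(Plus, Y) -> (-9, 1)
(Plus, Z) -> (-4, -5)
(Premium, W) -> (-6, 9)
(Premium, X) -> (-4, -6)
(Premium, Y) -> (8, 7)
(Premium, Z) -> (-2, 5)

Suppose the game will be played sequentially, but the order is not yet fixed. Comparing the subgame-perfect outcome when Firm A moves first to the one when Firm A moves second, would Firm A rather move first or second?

second

If Firm A leads: Firm B's best replies are Budget→W, Value→Z, Plus→Y, Premium→W; Firm A's induced payoffs -3, 6, -9, -6; outcome (Value, Z), payoffs (6, 5).
If Firm B leads: Firm A's best replies are W→Plus, X→Budget, Y→Premium, Z→Value; Firm B's induced payoffs -3, 2, 7, 5; outcome (Premium, Y), payoffs (8, 7).
Firm A gets 6 moving first and 8 moving second, so Firm A prefers to move second.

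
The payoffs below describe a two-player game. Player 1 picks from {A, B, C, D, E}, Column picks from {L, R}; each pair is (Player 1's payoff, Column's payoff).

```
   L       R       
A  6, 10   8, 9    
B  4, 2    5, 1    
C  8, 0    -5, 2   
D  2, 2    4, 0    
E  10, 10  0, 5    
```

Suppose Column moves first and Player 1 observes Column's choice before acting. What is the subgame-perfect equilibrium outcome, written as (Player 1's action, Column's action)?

Backward induction with Column moving first.
- L: Player 1 compares 6, 4, 8, 2, 10 and picks E; Column would get 10.
- R: Player 1 compares 8, 5, -5, 4, 0 and picks A; Column would get 9.
Maximizing over 10, 9, Column chooses L. Subgame-perfect outcome: (E, L) with payoffs (10, 10).

(E, L)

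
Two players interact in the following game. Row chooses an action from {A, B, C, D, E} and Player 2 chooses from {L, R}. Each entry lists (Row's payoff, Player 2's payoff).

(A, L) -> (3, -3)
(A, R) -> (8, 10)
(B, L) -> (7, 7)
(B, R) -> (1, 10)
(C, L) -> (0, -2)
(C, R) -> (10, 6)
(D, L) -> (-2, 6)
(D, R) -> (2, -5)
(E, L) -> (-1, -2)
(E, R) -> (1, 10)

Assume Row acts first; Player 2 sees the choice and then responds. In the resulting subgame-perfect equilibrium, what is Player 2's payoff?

Work backward from Player 2's decision.
- A → Player 2 plays R (best of -3, 10); Row gets 8.
- B → Player 2 plays R (best of 7, 10); Row gets 1.
- C → Player 2 plays R (best of -2, 6); Row gets 10.
- D → Player 2 plays L (best of 6, -5); Row gets -2.
- E → Player 2 plays R (best of -2, 10); Row gets 1.
Maximizing over 8, 1, 10, -2, 1, Row chooses C. Subgame-perfect outcome: (C, R) with payoffs (10, 6).

6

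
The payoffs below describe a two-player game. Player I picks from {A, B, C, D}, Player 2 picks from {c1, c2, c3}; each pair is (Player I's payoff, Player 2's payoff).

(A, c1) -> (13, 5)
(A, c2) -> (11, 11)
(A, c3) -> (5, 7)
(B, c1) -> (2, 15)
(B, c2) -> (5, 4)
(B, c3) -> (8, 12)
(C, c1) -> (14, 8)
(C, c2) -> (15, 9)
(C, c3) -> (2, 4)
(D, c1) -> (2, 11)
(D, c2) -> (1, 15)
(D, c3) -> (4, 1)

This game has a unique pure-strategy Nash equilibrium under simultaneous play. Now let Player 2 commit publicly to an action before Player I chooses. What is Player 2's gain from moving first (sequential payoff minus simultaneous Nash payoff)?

3

Backward induction with Player 2 moving first.
- c1 → Player I plays C (best of 13, 2, 14, 2); Player 2 gets 8.
- c2 → Player I plays C (best of 11, 5, 15, 1); Player 2 gets 9.
- c3 → Player I plays B (best of 5, 8, 2, 4); Player 2 gets 12.
Player 2's induced payoffs are 8, 9, 12, so Player 2 commits to c3. Subgame-perfect outcome: (B, c3) with payoffs (8, 12).
Under simultaneous play:
Player I's best replies: c1→C; c2→C; c3→B.
Player 2's best replies: A→c2; B→c1; C→c2; D→c2.
The unique mutual best reply is (C, c2), giving (15, 9).
Player 2's commitment gain: 12 − 9 = 3.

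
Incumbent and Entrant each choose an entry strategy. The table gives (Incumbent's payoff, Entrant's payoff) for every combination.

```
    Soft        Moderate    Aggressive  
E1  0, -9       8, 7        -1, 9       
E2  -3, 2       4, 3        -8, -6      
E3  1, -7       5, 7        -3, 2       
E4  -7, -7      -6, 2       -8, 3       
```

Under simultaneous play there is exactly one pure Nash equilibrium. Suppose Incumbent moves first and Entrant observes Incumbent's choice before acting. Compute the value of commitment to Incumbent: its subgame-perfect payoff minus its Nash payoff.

6

Solve by backward induction (Incumbent leads).
- E1: Entrant compares -9, 7, 9 and picks Aggressive; Incumbent would get -1.
- E2: Entrant compares 2, 3, -6 and picks Moderate; Incumbent would get 4.
- E3: Entrant compares -7, 7, 2 and picks Moderate; Incumbent would get 5.
- E4: Entrant compares -7, 2, 3 and picks Aggressive; Incumbent would get -8.
Among -1, 4, 5, -8, the best is 5 at E3. Subgame-perfect outcome: (E3, Moderate) with payoffs (5, 7).
For the simultaneous game, intersect best replies.
Incumbent's best replies: Soft→E3; Moderate→E1; Aggressive→E1.
Entrant's best replies: E1→Aggressive; E2→Moderate; E3→Moderate; E4→Aggressive.
The unique mutual best reply is (E1, Aggressive), giving (-1, 9).
Incumbent's commitment gain: 5 − -1 = 6.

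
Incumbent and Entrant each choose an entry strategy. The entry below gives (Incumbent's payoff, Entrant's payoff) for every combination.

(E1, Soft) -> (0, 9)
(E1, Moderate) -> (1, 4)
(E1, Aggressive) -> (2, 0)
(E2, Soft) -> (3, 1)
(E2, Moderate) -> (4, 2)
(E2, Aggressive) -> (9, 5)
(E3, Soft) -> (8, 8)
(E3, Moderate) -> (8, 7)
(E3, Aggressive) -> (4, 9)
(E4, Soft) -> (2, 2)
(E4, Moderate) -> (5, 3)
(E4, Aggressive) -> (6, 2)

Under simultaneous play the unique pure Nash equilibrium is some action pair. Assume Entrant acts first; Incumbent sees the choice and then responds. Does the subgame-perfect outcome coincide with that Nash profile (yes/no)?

no

Solve by backward induction (Entrant leads).
- Soft: BR = E3, leader payoff 8.
- Moderate: BR = E3, leader payoff 7.
- Aggressive: BR = E2, leader payoff 5.
Maximizing over 8, 7, 5, Entrant chooses Soft. Subgame-perfect outcome: (E3, Soft) with payoffs (8, 8).
Now find the simultaneous Nash equilibrium.
Incumbent's best replies: Soft→E3; Moderate→E3; Aggressive→E2.
Entrant's best replies: E1→Soft; E2→Aggressive; E3→Aggressive; E4→Moderate.
The unique mutual best reply is (E2, Aggressive), giving (9, 5).
Sequential outcome (E3, Soft) differs from the Nash profile (E2, Aggressive).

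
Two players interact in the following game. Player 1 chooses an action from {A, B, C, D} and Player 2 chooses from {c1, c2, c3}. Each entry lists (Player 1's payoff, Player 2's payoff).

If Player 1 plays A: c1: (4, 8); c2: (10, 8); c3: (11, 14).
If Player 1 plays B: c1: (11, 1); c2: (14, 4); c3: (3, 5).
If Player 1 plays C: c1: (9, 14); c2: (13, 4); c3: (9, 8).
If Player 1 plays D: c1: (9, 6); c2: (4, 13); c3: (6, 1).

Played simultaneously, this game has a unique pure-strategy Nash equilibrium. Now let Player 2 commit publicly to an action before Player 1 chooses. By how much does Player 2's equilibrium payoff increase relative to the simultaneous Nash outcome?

0

Solve by backward induction (Player 2 leads).
- c1: Player 1 compares 4, 11, 9, 9 and picks B; Player 2 would get 1.
- c2: Player 1 compares 10, 14, 13, 4 and picks B; Player 2 would get 4.
- c3: Player 1 compares 11, 3, 9, 6 and picks A; Player 2 would get 14.
Maximizing over 1, 4, 14, Player 2 chooses c3. Subgame-perfect outcome: (A, c3) with payoffs (11, 14).
For the simultaneous game, intersect best replies.
Player 1's best replies: c1→B; c2→B; c3→A.
Player 2's best replies: A→c3; B→c3; C→c1; D→c2.
Only (A, c3) has each player best-responding; Nash payoffs (11, 14).
Player 2's commitment gain: 14 − 14 = 0.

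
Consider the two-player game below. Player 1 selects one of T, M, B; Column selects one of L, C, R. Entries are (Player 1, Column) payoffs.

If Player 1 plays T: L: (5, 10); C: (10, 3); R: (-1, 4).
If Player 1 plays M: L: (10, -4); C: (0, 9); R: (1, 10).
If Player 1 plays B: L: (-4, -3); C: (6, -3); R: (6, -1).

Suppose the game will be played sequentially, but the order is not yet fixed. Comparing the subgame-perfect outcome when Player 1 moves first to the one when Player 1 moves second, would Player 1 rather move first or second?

second

If Player 1 leads: Column's best replies are T→L, M→R, B→R; Player 1's induced payoffs 5, 1, 6; outcome (B, R), payoffs (6, -1).
If Column leads: Player 1's best replies are L→M, C→T, R→B; Column's induced payoffs -4, 3, -1; outcome (T, C), payoffs (10, 3).
Player 1 gets 6 moving first and 10 moving second, so Player 1 prefers to move second.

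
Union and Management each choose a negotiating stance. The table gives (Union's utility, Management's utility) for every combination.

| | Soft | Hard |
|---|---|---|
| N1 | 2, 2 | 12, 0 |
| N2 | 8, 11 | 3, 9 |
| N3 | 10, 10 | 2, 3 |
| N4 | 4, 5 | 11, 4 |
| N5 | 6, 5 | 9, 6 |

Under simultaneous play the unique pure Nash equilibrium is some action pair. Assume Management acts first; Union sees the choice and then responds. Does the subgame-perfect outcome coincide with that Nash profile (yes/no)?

Backward induction with Management moving first.
- Soft: Union compares 2, 8, 10, 4, 6 and picks N3; Management would get 10.
- Hard: Union compares 12, 3, 2, 11, 9 and picks N1; Management would get 0.
Management's induced payoffs are 10, 0, so Management commits to Soft. Subgame-perfect outcome: (N3, Soft) with payoffs (10, 10).
Now find the simultaneous Nash equilibrium.
Union's best replies: Soft→N3; Hard→N1.
Management's best replies: N1→Soft; N2→Soft; N3→Soft; N4→Soft; N5→Hard.
Only (N3, Soft) has each player best-responding; Nash payoffs (10, 10).
Sequential outcome (N3, Soft) coincides with the Nash profile (N3, Soft).

yes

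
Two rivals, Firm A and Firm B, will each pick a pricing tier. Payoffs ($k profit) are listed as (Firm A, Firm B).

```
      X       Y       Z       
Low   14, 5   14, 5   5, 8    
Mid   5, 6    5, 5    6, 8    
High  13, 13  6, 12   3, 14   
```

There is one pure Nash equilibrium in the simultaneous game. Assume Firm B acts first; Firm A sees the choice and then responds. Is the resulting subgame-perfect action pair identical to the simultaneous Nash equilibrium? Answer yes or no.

Backward induction with Firm B moving first.
- X: Firm A compares 14, 5, 13 and picks Low; Firm B would get 5.
- Y: Firm A compares 14, 5, 6 and picks Low; Firm B would get 5.
- Z: Firm A compares 5, 6, 3 and picks Mid; Firm B would get 8.
Firm B's induced payoffs are 5, 5, 8, so Firm B commits to Z. Subgame-perfect outcome: (Mid, Z) with payoffs (6, 8).
Under simultaneous play:
Firm A's best replies: X→Low; Y→Low; Z→Mid.
Firm B's best replies: Low→Z; Mid→Z; High→Z.
The unique mutual best reply is (Mid, Z), giving (6, 8).
Sequential outcome (Mid, Z) coincides with the Nash profile (Mid, Z).

yes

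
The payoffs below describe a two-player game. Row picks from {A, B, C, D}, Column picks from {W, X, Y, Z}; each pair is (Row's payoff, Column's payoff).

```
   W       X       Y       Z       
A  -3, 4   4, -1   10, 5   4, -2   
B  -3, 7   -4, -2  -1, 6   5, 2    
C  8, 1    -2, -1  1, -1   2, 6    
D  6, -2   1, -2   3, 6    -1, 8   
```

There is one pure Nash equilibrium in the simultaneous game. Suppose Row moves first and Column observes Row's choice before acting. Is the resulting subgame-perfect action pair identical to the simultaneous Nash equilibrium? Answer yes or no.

Solve by backward induction (Row leads).
- A: BR = Y, leader payoff 10.
- B: BR = W, leader payoff -3.
- C: BR = Z, leader payoff 2.
- D: BR = Z, leader payoff -1.
Among 10, -3, 2, -1, the best is 10 at A. Subgame-perfect outcome: (A, Y) with payoffs (10, 5).
Now find the simultaneous Nash equilibrium.
Row's best replies: W→C; X→A; Y→A; Z→B.
Column's best replies: A→Y; B→W; C→Z; D→Z.
Only (A, Y) has each player best-responding; Nash payoffs (10, 5).
Sequential outcome (A, Y) coincides with the Nash profile (A, Y).

yes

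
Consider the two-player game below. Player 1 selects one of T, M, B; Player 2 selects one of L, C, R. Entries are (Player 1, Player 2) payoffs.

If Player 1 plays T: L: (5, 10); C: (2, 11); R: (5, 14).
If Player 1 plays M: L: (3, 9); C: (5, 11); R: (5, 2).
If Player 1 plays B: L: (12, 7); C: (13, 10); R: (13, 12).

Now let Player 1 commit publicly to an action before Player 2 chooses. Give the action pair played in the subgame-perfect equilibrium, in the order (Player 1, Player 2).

Solve by backward induction (Player 1 leads).
- T: Player 2 compares 10, 11, 14 and picks R; Player 1 would get 5.
- M: Player 2 compares 9, 11, 2 and picks C; Player 1 would get 5.
- B: Player 2 compares 7, 10, 12 and picks R; Player 1 would get 13.
Maximizing over 5, 5, 13, Player 1 chooses B. Subgame-perfect outcome: (B, R) with payoffs (13, 12).

(B, R)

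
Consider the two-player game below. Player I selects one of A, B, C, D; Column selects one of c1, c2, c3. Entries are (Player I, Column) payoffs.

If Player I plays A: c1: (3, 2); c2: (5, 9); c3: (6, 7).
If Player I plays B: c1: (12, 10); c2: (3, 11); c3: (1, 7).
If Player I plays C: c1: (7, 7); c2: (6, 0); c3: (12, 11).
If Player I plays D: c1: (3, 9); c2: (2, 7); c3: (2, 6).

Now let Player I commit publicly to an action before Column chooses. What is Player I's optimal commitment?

C

Column best-responds to each possible Player I move:
- A: Column compares 2, 9, 7 and picks c2; Player I would get 5.
- B: Column compares 10, 11, 7 and picks c2; Player I would get 3.
- C: Column compares 7, 0, 11 and picks c3; Player I would get 12.
- D: Column compares 9, 7, 6 and picks c1; Player I would get 3.
Among 5, 3, 12, 3, the best is 12 at C. Subgame-perfect outcome: (C, c3) with payoffs (12, 11).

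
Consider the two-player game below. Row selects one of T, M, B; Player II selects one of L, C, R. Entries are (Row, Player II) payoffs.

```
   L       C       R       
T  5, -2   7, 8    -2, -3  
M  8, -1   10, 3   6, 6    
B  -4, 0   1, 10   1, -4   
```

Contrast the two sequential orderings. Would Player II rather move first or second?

If Row leads: Player II's best replies are T→C, M→R, B→C; Row's induced payoffs 7, 6, 1; outcome (T, C), payoffs (7, 8).
If Player II leads: Row's best replies are L→M, C→M, R→M; Player II's induced payoffs -1, 3, 6; outcome (M, R), payoffs (6, 6).
Player II gets 6 moving first and 8 moving second, so Player II prefers to move second.

second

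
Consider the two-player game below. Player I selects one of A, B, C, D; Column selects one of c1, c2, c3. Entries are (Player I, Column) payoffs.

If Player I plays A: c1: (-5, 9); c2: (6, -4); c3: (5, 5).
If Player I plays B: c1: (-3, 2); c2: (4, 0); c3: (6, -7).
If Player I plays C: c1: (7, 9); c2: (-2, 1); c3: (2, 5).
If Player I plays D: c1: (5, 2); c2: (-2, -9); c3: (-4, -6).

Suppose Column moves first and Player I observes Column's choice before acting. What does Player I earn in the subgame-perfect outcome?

7

Backward induction with Column moving first.
- c1: Player I compares -5, -3, 7, 5 and picks C; Column would get 9.
- c2: Player I compares 6, 4, -2, -2 and picks A; Column would get -4.
- c3: Player I compares 5, 6, 2, -4 and picks B; Column would get -7.
Among 9, -4, -7, the best is 9 at c1. Subgame-perfect outcome: (C, c1) with payoffs (7, 9).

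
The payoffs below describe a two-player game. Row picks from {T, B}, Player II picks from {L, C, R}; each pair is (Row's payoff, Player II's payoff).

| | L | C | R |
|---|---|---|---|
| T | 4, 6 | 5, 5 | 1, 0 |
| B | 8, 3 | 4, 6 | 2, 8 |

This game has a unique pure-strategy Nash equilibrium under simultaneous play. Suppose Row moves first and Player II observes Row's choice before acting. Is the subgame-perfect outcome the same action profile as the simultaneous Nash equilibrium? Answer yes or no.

Player II best-responds to each possible Row move:
- T: Player II compares 6, 5, 0 and picks L; Row would get 4.
- B: Player II compares 3, 6, 8 and picks R; Row would get 2.
Among 4, 2, the best is 4 at T. Subgame-perfect outcome: (T, L) with payoffs (4, 6).
For the simultaneous game, intersect best replies.
Row's best replies: L→B; C→T; R→B.
Player II's best replies: T→L; B→R.
The unique mutual best reply is (B, R), giving (2, 8).
Sequential outcome (T, L) differs from the Nash profile (B, R).

no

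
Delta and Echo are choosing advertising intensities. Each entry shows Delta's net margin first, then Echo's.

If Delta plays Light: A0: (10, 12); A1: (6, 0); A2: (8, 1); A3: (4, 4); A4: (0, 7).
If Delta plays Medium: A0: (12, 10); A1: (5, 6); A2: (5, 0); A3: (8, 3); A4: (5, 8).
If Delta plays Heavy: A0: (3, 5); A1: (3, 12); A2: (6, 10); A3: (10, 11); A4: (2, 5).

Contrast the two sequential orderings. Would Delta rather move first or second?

first

If Delta leads: Echo's best replies are Light→A0, Medium→A0, Heavy→A1; Delta's induced payoffs 10, 12, 3; outcome (Medium, A0), payoffs (12, 10).
If Echo leads: Delta's best replies are A0→Medium, A1→Light, A2→Light, A3→Heavy, A4→Medium; Echo's induced payoffs 10, 0, 1, 11, 8; outcome (Heavy, A3), payoffs (10, 11).
Delta gets 12 moving first and 10 moving second, so Delta prefers to move first.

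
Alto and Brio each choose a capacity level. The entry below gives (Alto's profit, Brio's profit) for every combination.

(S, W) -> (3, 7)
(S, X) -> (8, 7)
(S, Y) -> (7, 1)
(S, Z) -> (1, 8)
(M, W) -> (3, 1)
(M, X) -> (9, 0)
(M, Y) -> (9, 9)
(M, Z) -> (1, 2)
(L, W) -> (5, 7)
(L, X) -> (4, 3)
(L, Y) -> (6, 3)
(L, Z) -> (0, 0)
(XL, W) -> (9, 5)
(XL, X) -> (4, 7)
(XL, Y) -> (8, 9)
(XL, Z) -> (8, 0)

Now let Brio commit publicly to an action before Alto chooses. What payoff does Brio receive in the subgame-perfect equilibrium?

Alto best-responds to each possible Brio move:
- W → Alto plays XL (best of 3, 3, 5, 9); Brio gets 5.
- X → Alto plays M (best of 8, 9, 4, 4); Brio gets 0.
- Y → Alto plays M (best of 7, 9, 6, 8); Brio gets 9.
- Z → Alto plays XL (best of 1, 1, 0, 8); Brio gets 0.
Brio's induced payoffs are 5, 0, 9, 0, so Brio commits to Y. Subgame-perfect outcome: (M, Y) with payoffs (9, 9).

9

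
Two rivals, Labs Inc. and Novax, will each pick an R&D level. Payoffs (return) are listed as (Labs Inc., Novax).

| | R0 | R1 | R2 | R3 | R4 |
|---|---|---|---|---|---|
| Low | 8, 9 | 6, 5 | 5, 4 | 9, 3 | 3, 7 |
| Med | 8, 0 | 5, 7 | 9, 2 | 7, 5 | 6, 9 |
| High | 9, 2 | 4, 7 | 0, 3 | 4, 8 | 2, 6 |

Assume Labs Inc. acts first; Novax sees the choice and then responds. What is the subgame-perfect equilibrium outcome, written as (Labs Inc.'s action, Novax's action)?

Novax best-responds to each possible Labs Inc. move:
- Low: Novax compares 9, 5, 4, 3, 7 and picks R0; Labs Inc. would get 8.
- Med: Novax compares 0, 7, 2, 5, 9 and picks R4; Labs Inc. would get 6.
- High: Novax compares 2, 7, 3, 8, 6 and picks R3; Labs Inc. would get 4.
Maximizing over 8, 6, 4, Labs Inc. chooses Low. Subgame-perfect outcome: (Low, R0) with payoffs (8, 9).

(Low, R0)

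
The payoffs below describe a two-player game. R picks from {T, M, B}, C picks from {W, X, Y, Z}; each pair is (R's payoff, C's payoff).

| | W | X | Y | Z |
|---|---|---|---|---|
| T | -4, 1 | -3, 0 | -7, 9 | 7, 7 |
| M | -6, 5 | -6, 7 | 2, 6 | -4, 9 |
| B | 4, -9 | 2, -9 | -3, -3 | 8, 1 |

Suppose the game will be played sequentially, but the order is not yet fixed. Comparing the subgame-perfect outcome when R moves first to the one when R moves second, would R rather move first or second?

If R leads: C's best replies are T→Y, M→Z, B→Z; R's induced payoffs -7, -4, 8; outcome (B, Z), payoffs (8, 1).
If C leads: R's best replies are W→B, X→B, Y→M, Z→B; C's induced payoffs -9, -9, 6, 1; outcome (M, Y), payoffs (2, 6).
R gets 8 moving first and 2 moving second, so R prefers to move first.

first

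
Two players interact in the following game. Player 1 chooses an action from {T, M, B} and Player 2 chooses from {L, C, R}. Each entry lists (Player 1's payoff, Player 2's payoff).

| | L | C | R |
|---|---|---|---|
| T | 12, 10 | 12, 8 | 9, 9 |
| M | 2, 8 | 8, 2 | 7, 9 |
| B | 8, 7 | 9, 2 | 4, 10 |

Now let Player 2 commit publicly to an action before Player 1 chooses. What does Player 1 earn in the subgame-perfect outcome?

12

Solve by backward induction (Player 2 leads).
- L → Player 1 plays T (best of 12, 2, 8); Player 2 gets 10.
- C → Player 1 plays T (best of 12, 8, 9); Player 2 gets 8.
- R → Player 1 plays T (best of 9, 7, 4); Player 2 gets 9.
Maximizing over 10, 8, 9, Player 2 chooses L. Subgame-perfect outcome: (T, L) with payoffs (12, 10).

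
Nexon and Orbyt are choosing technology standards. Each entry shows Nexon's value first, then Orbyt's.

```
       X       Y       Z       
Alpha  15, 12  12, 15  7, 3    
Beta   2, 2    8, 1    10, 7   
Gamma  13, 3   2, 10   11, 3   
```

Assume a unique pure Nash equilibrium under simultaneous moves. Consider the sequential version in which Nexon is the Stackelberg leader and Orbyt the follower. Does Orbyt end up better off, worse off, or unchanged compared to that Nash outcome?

Orbyt best-responds to each possible Nexon move:
- Alpha → Orbyt plays Y (best of 12, 15, 3); Nexon gets 12.
- Beta → Orbyt plays Z (best of 2, 1, 7); Nexon gets 10.
- Gamma → Orbyt plays Y (best of 3, 10, 3); Nexon gets 2.
Nexon's induced payoffs are 12, 10, 2, so Nexon commits to Alpha. Subgame-perfect outcome: (Alpha, Y) with payoffs (12, 15).
Under simultaneous play:
Nexon's best replies: X→Alpha; Y→Alpha; Z→Gamma.
Orbyt's best replies: Alpha→Y; Beta→Z; Gamma→Y.
Only (Alpha, Y) has each player best-responding; Nash payoffs (12, 15).
Orbyt earns 15 sequentially versus 15 at the Nash outcome: unchanged.

unchanged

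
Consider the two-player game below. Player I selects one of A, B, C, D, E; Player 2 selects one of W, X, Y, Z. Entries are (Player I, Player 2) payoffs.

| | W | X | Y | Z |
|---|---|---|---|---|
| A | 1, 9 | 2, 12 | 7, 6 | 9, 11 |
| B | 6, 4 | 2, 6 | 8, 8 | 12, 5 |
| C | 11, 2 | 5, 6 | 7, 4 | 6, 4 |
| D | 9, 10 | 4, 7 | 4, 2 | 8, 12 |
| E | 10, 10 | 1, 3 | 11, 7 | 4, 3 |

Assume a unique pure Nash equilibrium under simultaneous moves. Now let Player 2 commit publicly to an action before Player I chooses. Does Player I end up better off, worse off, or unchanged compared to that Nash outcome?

better off

Player I best-responds to each possible Player 2 move:
- W → Player I plays C (best of 1, 6, 11, 9, 10); Player 2 gets 2.
- X → Player I plays C (best of 2, 2, 5, 4, 1); Player 2 gets 6.
- Y → Player I plays E (best of 7, 8, 7, 4, 11); Player 2 gets 7.
- Z → Player I plays B (best of 9, 12, 6, 8, 4); Player 2 gets 5.
Among 2, 6, 7, 5, the best is 7 at Y. Subgame-perfect outcome: (E, Y) with payoffs (11, 7).
Under simultaneous play:
Player I's best replies: W→C; X→C; Y→E; Z→B.
Player 2's best replies: A→X; B→Y; C→X; D→Z; E→W.
The unique mutual best reply is (C, X), giving (5, 6).
Player I earns 11 sequentially versus 5 at the Nash outcome: better off.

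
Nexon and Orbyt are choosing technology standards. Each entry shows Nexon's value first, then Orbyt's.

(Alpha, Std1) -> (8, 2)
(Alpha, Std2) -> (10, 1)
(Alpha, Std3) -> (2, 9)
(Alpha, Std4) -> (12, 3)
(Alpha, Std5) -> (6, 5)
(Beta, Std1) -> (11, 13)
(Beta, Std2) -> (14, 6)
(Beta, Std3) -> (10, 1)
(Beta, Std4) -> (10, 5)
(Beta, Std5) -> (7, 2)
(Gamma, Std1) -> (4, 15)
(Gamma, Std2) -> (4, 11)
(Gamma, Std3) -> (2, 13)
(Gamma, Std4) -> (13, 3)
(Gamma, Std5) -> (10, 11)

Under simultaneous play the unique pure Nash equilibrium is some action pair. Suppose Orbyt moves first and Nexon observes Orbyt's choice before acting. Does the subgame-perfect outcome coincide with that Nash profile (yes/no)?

Backward induction with Orbyt moving first.
- Std1: Nexon compares 8, 11, 4 and picks Beta; Orbyt would get 13.
- Std2: Nexon compares 10, 14, 4 and picks Beta; Orbyt would get 6.
- Std3: Nexon compares 2, 10, 2 and picks Beta; Orbyt would get 1.
- Std4: Nexon compares 12, 10, 13 and picks Gamma; Orbyt would get 3.
- Std5: Nexon compares 6, 7, 10 and picks Gamma; Orbyt would get 11.
Among 13, 6, 1, 3, 11, the best is 13 at Std1. Subgame-perfect outcome: (Beta, Std1) with payoffs (11, 13).
Now find the simultaneous Nash equilibrium.
Nexon's best replies: Std1→Beta; Std2→Beta; Std3→Beta; Std4→Gamma; Std5→Gamma.
Orbyt's best replies: Alpha→Std3; Beta→Std1; Gamma→Std1.
The unique mutual best reply is (Beta, Std1), giving (11, 13).
Sequential outcome (Beta, Std1) coincides with the Nash profile (Beta, Std1).

yes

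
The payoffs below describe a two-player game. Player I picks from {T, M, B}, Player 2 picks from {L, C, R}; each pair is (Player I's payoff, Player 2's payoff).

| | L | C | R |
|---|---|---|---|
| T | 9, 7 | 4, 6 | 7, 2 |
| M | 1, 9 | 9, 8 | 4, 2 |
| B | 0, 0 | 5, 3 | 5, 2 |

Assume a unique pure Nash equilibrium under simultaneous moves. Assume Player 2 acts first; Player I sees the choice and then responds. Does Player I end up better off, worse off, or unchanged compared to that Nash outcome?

Work backward from Player I's decision.
- L → Player I plays T (best of 9, 1, 0); Player 2 gets 7.
- C → Player I plays M (best of 4, 9, 5); Player 2 gets 8.
- R → Player I plays T (best of 7, 4, 5); Player 2 gets 2.
Player 2's induced payoffs are 7, 8, 2, so Player 2 commits to C. Subgame-perfect outcome: (M, C) with payoffs (9, 8).
Under simultaneous play:
Player I's best replies: L→T; C→M; R→T.
Player 2's best replies: T→L; M→L; B→C.
The unique mutual best reply is (T, L), giving (9, 7).
Player I earns 9 sequentially versus 9 at the Nash outcome: unchanged.

unchanged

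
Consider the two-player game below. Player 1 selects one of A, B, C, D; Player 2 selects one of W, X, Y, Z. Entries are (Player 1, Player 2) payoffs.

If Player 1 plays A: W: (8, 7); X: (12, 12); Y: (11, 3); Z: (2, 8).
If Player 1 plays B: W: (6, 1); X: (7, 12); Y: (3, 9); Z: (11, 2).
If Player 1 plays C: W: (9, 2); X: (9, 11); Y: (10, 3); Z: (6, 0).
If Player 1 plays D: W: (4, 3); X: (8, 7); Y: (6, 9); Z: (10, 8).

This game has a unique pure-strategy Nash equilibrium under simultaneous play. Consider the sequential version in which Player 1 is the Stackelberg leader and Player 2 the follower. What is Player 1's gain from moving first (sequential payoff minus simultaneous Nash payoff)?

0

Backward induction with Player 1 moving first.
- A → Player 2 plays X (best of 7, 12, 3, 8); Player 1 gets 12.
- B → Player 2 plays X (best of 1, 12, 9, 2); Player 1 gets 7.
- C → Player 2 plays X (best of 2, 11, 3, 0); Player 1 gets 9.
- D → Player 2 plays Y (best of 3, 7, 9, 8); Player 1 gets 6.
Player 1's induced payoffs are 12, 7, 9, 6, so Player 1 commits to A. Subgame-perfect outcome: (A, X) with payoffs (12, 12).
Now find the simultaneous Nash equilibrium.
Player 1's best replies: W→C; X→A; Y→A; Z→B.
Player 2's best replies: A→X; B→X; C→X; D→Y.
Only (A, X) has each player best-responding; Nash payoffs (12, 12).
Player 1's commitment gain: 12 − 12 = 0.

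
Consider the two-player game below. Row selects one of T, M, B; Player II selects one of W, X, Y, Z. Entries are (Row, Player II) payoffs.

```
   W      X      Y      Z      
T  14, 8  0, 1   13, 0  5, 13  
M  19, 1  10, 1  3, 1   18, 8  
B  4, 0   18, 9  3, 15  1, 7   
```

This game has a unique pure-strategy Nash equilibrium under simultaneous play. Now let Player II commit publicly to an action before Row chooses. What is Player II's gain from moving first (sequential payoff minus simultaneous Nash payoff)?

1

Backward induction with Player II moving first.
- W: Row compares 14, 19, 4 and picks M; Player II would get 1.
- X: Row compares 0, 10, 18 and picks B; Player II would get 9.
- Y: Row compares 13, 3, 3 and picks T; Player II would get 0.
- Z: Row compares 5, 18, 1 and picks M; Player II would get 8.
Maximizing over 1, 9, 0, 8, Player II chooses X. Subgame-perfect outcome: (B, X) with payoffs (18, 9).
For the simultaneous game, intersect best replies.
Row's best replies: W→M; X→B; Y→T; Z→M.
Player II's best replies: T→Z; M→Z; B→Y.
The unique mutual best reply is (M, Z), giving (18, 8).
Player II's commitment gain: 9 − 8 = 1.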